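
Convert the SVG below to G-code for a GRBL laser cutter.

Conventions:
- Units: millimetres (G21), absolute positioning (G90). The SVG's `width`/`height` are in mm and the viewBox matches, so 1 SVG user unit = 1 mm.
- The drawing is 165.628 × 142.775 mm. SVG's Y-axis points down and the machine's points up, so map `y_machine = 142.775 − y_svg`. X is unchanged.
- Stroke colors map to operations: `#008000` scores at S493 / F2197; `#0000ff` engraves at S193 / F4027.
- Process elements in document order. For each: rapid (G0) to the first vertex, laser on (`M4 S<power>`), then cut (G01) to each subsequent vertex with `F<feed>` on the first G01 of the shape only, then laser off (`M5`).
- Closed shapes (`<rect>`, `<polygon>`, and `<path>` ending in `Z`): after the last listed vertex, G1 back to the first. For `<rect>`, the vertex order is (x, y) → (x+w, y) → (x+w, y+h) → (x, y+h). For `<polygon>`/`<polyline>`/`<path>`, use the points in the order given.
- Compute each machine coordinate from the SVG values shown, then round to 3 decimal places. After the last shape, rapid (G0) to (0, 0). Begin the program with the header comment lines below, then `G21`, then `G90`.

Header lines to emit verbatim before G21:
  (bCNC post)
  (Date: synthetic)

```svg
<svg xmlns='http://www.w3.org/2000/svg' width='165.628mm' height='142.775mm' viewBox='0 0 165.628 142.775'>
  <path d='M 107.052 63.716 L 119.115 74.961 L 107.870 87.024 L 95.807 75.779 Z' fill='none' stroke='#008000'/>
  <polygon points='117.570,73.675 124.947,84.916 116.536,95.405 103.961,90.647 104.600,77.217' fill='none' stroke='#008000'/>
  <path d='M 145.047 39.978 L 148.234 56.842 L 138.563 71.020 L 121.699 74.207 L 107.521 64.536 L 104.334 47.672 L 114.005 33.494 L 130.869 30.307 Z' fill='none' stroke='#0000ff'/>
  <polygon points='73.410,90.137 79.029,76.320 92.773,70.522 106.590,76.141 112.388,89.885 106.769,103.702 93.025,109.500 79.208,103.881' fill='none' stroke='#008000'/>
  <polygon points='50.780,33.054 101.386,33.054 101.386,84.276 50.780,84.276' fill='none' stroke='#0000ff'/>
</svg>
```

viewBox `0 0 165.628 142.775` with mm width/height → 1 unit = 1 mm. Flip: y_m = 142.775 − y_svg.

**Shape 1** — `<path>` regular polygon, stroke `#008000` → score (S493, F2197). Machine vertices: (107.052,79.059) → (119.115,67.814) → (107.870,55.751) → (95.807,66.996) → (107.052,79.059). Closed: final G1 returns to the first vertex.

**Shape 2** — `<polygon>` regular polygon, stroke `#008000` → score (S493, F2197). Machine vertices: (117.570,69.100) → (124.947,57.859) → (116.536,47.370) → (103.961,52.128) → (104.600,65.558) → (117.570,69.100). Closed: final G1 returns to the first vertex.

**Shape 3** — `<path>` regular polygon, stroke `#0000ff` → engrave (S193, F4027). Machine vertices: (145.047,102.797) → (148.234,85.933) → (138.563,71.755) → (121.699,68.568) → (107.521,78.239) → (104.334,95.103) → (114.005,109.281) → (130.869,112.468) → (145.047,102.797). Closed: final G1 returns to the first vertex.

**Shape 4** — `<polygon>` regular polygon, stroke `#008000` → score (S493, F2197). Machine vertices: (73.410,52.638) → (79.029,66.455) → (92.773,72.253) → (106.590,66.634) → (112.388,52.890) → (106.769,39.073) → (93.025,33.275) → (79.208,38.894) → (73.410,52.638). Closed: final G1 returns to the first vertex.

**Shape 5** — `<polygon>` rectangle, stroke `#0000ff` → engrave (S193, F4027). Machine vertices: (50.780,109.721) → (101.386,109.721) → (101.386,58.499) → (50.780,58.499) → (50.780,109.721). Closed: final G1 returns to the first vertex.

(bCNC post)
(Date: synthetic)
G21
G90
G0 X107.052 Y79.059
M4 S493
G01 X119.115 Y67.814 F2197
G01 X107.870 Y55.751
G01 X95.807 Y66.996
G01 X107.052 Y79.059
M5
G0 X117.570 Y69.100
M4 S493
G01 X124.947 Y57.859 F2197
G01 X116.536 Y47.370
G01 X103.961 Y52.128
G01 X104.600 Y65.558
G01 X117.570 Y69.100
M5
G0 X145.047 Y102.797
M4 S193
G01 X148.234 Y85.933 F4027
G01 X138.563 Y71.755
G01 X121.699 Y68.568
G01 X107.521 Y78.239
G01 X104.334 Y95.103
G01 X114.005 Y109.281
G01 X130.869 Y112.468
G01 X145.047 Y102.797
M5
G0 X73.410 Y52.638
M4 S493
G01 X79.029 Y66.455 F2197
G01 X92.773 Y72.253
G01 X106.590 Y66.634
G01 X112.388 Y52.890
G01 X106.769 Y39.073
G01 X93.025 Y33.275
G01 X79.208 Y38.894
G01 X73.410 Y52.638
M5
G0 X50.780 Y109.721
M4 S193
G01 X101.386 Y109.721 F4027
G01 X101.386 Y58.499
G01 X50.780 Y58.499
G01 X50.780 Y109.721
M5
G0 X0.000 Y0.000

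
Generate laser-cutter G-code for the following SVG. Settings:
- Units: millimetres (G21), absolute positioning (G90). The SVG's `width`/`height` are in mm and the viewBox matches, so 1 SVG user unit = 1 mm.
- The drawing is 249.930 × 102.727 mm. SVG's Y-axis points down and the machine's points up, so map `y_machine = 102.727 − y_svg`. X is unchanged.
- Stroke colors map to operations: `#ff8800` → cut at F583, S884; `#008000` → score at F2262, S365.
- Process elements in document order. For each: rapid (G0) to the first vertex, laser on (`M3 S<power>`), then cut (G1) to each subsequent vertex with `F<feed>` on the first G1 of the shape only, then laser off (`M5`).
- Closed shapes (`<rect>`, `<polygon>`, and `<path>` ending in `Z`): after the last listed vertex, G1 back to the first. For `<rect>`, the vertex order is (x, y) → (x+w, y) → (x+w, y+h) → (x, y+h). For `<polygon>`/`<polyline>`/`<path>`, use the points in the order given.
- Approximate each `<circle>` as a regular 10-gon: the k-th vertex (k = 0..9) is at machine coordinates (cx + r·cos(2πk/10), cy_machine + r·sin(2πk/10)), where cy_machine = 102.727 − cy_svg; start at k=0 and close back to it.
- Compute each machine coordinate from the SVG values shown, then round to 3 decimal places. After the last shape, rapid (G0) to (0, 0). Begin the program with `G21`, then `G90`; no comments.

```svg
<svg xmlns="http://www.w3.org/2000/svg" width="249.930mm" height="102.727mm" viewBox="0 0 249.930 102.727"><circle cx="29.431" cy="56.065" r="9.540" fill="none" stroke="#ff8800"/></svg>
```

G21
G90
G0 X38.971 Y46.662
M3 S884
G1 X37.149 Y52.269 F583
G1 X32.379 Y55.735
G1 X26.483 Y55.735
G1 X21.713 Y52.269
G1 X19.891 Y46.662
G1 X21.713 Y41.055
G1 X26.483 Y37.589
G1 X32.379 Y37.589
G1 X37.149 Y41.055
G1 X38.971 Y46.662
M5
G0 X0.000 Y0.000

1 u = 1 mm; y_m = 102.727 − y.

[1] `<circle>` circle, #ff8800→cut S884 F583: (38.971,46.662) → (37.149,52.269) → (32.379,55.735) → (26.483,55.735) → (21.713,52.269) → (19.891,46.662) → (21.713,41.055) → (26.483,37.589) → (32.379,37.589) → (37.149,41.055) → (38.971,46.662) (closed)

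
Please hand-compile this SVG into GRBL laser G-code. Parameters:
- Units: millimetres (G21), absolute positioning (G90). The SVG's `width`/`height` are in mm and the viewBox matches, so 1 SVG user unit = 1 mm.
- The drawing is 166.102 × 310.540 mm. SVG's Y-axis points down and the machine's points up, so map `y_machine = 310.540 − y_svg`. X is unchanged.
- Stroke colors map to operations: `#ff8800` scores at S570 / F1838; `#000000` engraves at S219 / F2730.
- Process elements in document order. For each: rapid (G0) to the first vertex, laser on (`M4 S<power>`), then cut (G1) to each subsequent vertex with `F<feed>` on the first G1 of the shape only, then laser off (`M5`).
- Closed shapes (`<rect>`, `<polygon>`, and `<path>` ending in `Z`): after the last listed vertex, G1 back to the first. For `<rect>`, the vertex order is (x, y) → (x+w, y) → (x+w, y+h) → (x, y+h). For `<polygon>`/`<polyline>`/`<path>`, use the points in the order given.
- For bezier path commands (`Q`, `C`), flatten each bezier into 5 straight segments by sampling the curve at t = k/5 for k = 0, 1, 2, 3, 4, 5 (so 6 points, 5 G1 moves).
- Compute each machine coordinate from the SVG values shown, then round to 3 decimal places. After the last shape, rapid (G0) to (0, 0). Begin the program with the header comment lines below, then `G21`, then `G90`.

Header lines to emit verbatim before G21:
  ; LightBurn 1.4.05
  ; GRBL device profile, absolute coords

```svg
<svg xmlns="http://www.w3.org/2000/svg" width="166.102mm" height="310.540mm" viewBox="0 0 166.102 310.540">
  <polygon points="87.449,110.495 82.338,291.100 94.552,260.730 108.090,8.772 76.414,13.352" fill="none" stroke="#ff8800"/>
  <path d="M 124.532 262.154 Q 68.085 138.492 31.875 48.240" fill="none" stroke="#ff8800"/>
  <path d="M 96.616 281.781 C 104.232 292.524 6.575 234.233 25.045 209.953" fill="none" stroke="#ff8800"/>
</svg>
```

; LightBurn 1.4.05
; GRBL device profile, absolute coords
G21
G90
G0 X87.449 Y200.045
M4 S570
G1 X82.338 Y19.440 F1838
G1 X94.552 Y49.810
G1 X108.090 Y301.768
G1 X76.414 Y297.188
G1 X87.449 Y200.045
M5
G0 X124.532 Y48.386
M4 S570
G1 X102.763 Y96.514 F1838
G1 X82.612 Y141.970
G1 X64.081 Y184.753
G1 X47.168 Y224.863
G1 X31.875 Y262.300
M5
G0 X96.616 Y28.759
M4 S570
G1 X90.324 Y29.773 F1838
G1 X69.394 Y42.409
G1 X44.452 Y61.721
G1 X26.127 Y82.762
G1 X25.045 Y100.587
M5
G0 X0.000 Y0.000

1 u = 1 mm; y_m = 310.540 − y.

[1] `<polygon>` closed polygon, #ff8800→score S570 F1838: (87.449,200.045) → (82.338,19.440) → (94.552,49.810) → (108.090,301.768) → (76.414,297.188) → (87.449,200.045) (closed)

[2] `<path>` quadratic bezier, #ff8800→score S570 F1838: (124.532,48.386) → (102.763,96.514) → (82.612,141.970) → (64.081,184.753) → (47.168,224.863) → (31.875,262.300)

[3] `<path>` cubic bezier, #ff8800→score S570 F1838: (96.616,28.759) → (90.324,29.773) → (69.394,42.409) → (44.452,61.721) → (26.127,82.762) → (25.045,100.587)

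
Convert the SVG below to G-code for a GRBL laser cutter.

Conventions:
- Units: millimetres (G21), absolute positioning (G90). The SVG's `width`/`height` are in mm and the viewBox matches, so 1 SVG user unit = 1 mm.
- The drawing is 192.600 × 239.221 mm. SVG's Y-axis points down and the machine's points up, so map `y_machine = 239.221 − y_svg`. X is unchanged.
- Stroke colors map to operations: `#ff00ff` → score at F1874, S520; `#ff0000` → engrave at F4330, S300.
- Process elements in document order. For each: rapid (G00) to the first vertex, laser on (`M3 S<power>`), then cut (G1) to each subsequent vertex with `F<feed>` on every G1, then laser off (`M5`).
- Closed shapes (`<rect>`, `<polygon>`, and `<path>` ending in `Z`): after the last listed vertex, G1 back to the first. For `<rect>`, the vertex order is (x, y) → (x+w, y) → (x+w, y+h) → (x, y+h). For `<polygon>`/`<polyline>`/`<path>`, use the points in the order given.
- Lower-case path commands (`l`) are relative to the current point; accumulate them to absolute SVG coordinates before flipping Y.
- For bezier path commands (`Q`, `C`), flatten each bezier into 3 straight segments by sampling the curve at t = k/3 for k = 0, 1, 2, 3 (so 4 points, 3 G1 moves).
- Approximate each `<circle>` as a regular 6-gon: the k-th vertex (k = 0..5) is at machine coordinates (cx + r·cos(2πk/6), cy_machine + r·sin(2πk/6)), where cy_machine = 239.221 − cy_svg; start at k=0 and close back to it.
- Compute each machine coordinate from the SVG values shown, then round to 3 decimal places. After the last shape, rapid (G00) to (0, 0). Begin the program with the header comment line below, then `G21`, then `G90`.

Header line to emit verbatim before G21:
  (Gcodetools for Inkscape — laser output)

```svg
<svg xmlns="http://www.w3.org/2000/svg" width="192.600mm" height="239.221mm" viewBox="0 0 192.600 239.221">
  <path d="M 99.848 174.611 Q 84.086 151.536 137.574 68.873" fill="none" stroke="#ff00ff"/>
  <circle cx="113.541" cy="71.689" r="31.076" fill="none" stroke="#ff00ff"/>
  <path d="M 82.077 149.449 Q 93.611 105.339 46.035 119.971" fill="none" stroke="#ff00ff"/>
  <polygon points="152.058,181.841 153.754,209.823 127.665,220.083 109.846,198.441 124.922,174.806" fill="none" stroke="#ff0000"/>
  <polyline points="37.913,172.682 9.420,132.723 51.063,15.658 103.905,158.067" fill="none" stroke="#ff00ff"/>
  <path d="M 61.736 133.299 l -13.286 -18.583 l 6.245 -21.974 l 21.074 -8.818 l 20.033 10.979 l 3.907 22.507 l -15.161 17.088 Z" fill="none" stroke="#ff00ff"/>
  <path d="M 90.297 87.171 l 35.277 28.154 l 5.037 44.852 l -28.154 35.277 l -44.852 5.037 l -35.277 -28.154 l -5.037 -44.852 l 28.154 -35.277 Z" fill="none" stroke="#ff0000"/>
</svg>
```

(Gcodetools for Inkscape — laser output)
G21
G90
G00 X99.848 Y64.610
M3 S520
G1 X97.034 Y86.614 F1874
G1 X109.610 Y121.860 F1874
G1 X137.574 Y170.348 F1874
M5
G00 X144.617 Y167.532
M3 S520
G1 X129.079 Y194.445 F1874
G1 X98.003 Y194.445 F1874
G1 X82.465 Y167.532 F1874
G1 X98.003 Y140.619 F1874
G1 X129.079 Y140.619 F1874
G1 X144.617 Y167.532 F1874
M5
G00 X82.077 Y89.772
M3 S520
G1 X83.199 Y112.652 F1874
G1 X71.185 Y122.478 F1874
G1 X46.035 Y119.250 F1874
M5
G00 X152.058 Y57.380
M3 S300
G1 X153.754 Y29.398 F4330
G1 X127.665 Y19.138 F4330
G1 X109.846 Y40.780 F4330
G1 X124.922 Y64.415 F4330
G1 X152.058 Y57.380 F4330
M5
G00 X37.913 Y66.539
M3 S520
G1 X9.420 Y106.498 F1874
G1 X51.063 Y223.563 F1874
G1 X103.905 Y81.154 F1874
M5
G00 X61.736 Y105.922
M3 S520
G1 X48.450 Y124.505 F1874
G1 X54.695 Y146.479 F1874
G1 X75.769 Y155.297 F1874
G1 X95.802 Y144.318 F1874
G1 X99.709 Y121.811 F1874
G1 X84.548 Y104.723 F1874
G1 X61.736 Y105.922 F1874
M5
G00 X90.297 Y152.050
M3 S300
G1 X125.574 Y123.896 F4330
G1 X130.611 Y79.044 F4330
G1 X102.457 Y43.767 F4330
G1 X57.605 Y38.730 F4330
G1 X22.328 Y66.884 F4330
G1 X17.291 Y111.736 F4330
G1 X45.445 Y147.013 F4330
G1 X90.297 Y152.050 F4330
M5
G00 X0.000 Y0.000

viewBox `0 0 192.600 239.221` with mm width/height → 1 unit = 1 mm. Flip: y_m = 239.221 − y_svg.

**Shape 1** — `<path>` quadratic bezier, stroke `#ff00ff` → score (S520, F1874). Control points (SVG): P0=(99.848,174.611), P1=(84.086,151.536), P2=(137.574,68.873); sampled at t=k/3. Machine vertices: (99.848,64.610) → (97.034,86.614) → (109.610,121.860) → (137.574,170.348). Open path.

**Shape 2** — `<circle>` circle, stroke `#ff00ff` → score (S520, F1874). Machine vertices: (144.617,167.532) → (129.079,194.445) → (98.003,194.445) → (82.465,167.532) → (98.003,140.619) → (129.079,140.619) → (144.617,167.532). Closed: final G1 returns to the first vertex.

**Shape 3** — `<path>` quadratic bezier, stroke `#ff00ff` → score (S520, F1874). Control points (SVG): P0=(82.077,149.449), P1=(93.611,105.339), P2=(46.035,119.971); sampled at t=k/3. Machine vertices: (82.077,89.772) → (83.199,112.652) → (71.185,122.478) → (46.035,119.250). Open path.

**Shape 4** — `<polygon>` regular polygon, stroke `#ff0000` → engrave (S300, F4330). Machine vertices: (152.058,57.380) → (153.754,29.398) → (127.665,19.138) → (109.846,40.780) → (124.922,64.415) → (152.058,57.380). Closed: final G1 returns to the first vertex.

**Shape 5** — `<polyline>` open polyline, stroke `#ff00ff` → score (S520, F1874). Machine vertices: (37.913,66.539) → (9.420,106.498) → (51.063,223.563) → (103.905,81.154). Open path.

**Shape 6** — `<path>` regular polygon, stroke `#ff00ff` → score (S520, F1874). Machine vertices: (61.736,105.922) → (48.450,124.505) → (54.695,146.479) → (75.769,155.297) → (95.802,144.318) → (99.709,121.811) → (84.548,104.723) → (61.736,105.922). Closed: final G1 returns to the first vertex.

**Shape 7** — `<path>` regular polygon, stroke `#ff0000` → engrave (S300, F4330). Machine vertices: (90.297,152.050) → (125.574,123.896) → (130.611,79.044) → (102.457,43.767) → (57.605,38.730) → (22.328,66.884) → (17.291,111.736) → (45.445,147.013) → (90.297,152.050). Closed: final G1 returns to the first vertex.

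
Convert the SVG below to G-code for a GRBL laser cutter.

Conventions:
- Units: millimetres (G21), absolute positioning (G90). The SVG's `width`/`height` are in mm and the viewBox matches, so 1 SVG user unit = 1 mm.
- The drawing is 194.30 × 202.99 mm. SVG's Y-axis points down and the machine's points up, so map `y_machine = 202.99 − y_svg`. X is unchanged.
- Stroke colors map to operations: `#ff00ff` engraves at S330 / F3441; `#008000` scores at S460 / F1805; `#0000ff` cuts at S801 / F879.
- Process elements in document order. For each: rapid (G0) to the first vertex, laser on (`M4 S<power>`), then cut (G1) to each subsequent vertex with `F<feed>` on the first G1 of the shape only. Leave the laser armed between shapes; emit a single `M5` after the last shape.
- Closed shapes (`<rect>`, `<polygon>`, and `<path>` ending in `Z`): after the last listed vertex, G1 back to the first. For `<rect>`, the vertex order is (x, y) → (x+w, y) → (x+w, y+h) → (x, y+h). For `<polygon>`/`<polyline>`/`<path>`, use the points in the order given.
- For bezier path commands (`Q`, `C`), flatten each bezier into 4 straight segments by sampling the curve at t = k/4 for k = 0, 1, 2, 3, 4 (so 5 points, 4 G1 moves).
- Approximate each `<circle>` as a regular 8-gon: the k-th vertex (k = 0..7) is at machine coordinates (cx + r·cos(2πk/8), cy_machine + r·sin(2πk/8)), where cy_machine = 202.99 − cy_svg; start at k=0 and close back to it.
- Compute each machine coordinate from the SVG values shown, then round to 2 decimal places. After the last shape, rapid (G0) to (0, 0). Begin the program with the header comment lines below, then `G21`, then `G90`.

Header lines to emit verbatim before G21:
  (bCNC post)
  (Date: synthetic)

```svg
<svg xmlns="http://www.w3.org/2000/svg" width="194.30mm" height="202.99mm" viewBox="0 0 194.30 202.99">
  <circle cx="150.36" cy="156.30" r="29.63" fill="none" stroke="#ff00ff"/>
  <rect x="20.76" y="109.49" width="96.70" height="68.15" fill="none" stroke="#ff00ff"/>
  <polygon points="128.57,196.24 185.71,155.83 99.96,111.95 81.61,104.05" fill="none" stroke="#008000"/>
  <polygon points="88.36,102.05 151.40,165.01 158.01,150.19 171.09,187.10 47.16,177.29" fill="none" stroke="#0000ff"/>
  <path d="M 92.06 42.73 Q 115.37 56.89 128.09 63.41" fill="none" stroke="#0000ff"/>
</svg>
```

(bCNC post)
(Date: synthetic)
G21
G90
G0 X179.99 Y46.69
M4 S330
G1 X171.31 Y67.64 F3441
G1 X150.36 Y76.32
G1 X129.41 Y67.64
G1 X120.73 Y46.69
G1 X129.41 Y25.74
G1 X150.36 Y17.06
G1 X171.31 Y25.74
G1 X179.99 Y46.69
G0 X20.76 Y93.50
M4 S330
G1 X117.46 Y93.50 F3441
G1 X117.46 Y25.35
G1 X20.76 Y25.35
G1 X20.76 Y93.50
G0 X128.57 Y6.75
M4 S460
G1 X185.71 Y47.16 F1805
G1 X99.96 Y91.04
G1 X81.61 Y98.94
G1 X128.57 Y6.75
G0 X88.36 Y100.94
M4 S801
G1 X151.40 Y37.98 F879
G1 X158.01 Y52.80
G1 X171.09 Y15.89
G1 X47.16 Y25.70
G1 X88.36 Y100.94
G0 X92.06 Y160.26
M4 S801
G1 X103.05 Y153.66 F879
G1 X112.72 Y148.01
G1 X121.07 Y143.32
G1 X128.09 Y139.58
M5
G0 X0.00 Y0.00

1 u = 1 mm; y_m = 202.99 − y.

[1] `<circle>` circle, #ff00ff→engrave S330 F3441: (179.99,46.69) → (171.31,67.64) → (150.36,76.32) → (129.41,67.64) → (120.73,46.69) → (129.41,25.74) → (150.36,17.06) → (171.31,25.74) → (179.99,46.69) (closed)

[2] `<rect>` rectangle, #ff00ff→engrave S330 F3441: (20.76,93.50) → (117.46,93.50) → (117.46,25.35) → (20.76,25.35) → (20.76,93.50) (closed)

[3] `<polygon>` closed polygon, #008000→score S460 F1805: (128.57,6.75) → (185.71,47.16) → (99.96,91.04) → (81.61,98.94) → (128.57,6.75) (closed)

[4] `<polygon>` closed polygon, #0000ff→cut S801 F879: (88.36,100.94) → (151.40,37.98) → (158.01,52.80) → (171.09,15.89) → (47.16,25.70) → (88.36,100.94) (closed)

[5] `<path>` quadratic bezier, #0000ff→cut S801 F879: (92.06,160.26) → (103.05,153.66) → (112.72,148.01) → (121.07,143.32) → (128.09,139.58)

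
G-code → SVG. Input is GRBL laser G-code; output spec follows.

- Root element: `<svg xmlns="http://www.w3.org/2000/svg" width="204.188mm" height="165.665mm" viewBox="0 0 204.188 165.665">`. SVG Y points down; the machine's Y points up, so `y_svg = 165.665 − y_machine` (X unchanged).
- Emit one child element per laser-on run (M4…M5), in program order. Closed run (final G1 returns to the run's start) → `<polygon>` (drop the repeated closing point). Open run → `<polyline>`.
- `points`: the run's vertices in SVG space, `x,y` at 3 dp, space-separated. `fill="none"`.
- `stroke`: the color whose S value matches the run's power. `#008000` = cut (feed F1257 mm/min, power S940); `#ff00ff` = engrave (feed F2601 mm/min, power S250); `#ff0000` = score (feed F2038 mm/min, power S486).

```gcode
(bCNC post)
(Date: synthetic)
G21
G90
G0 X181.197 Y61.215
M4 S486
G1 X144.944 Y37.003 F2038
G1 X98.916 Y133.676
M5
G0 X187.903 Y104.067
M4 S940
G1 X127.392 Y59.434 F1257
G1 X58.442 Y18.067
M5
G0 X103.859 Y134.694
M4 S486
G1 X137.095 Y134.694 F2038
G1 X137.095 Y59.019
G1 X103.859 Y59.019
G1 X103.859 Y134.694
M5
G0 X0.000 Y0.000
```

<svg xmlns="http://www.w3.org/2000/svg" width="204.188mm" height="165.665mm" viewBox="0 0 204.188 165.665">
  <polyline points="181.197,104.450 144.944,128.662 98.916,31.989" fill="none" stroke="#ff0000"/>
  <polyline points="187.903,61.598 127.392,106.231 58.442,147.598" fill="none" stroke="#008000"/>
  <polygon points="103.859,30.971 137.095,30.971 137.095,106.646 103.859,106.646" fill="none" stroke="#ff0000"/>
</svg>

Each laser-on run becomes one SVG element. Flip Y back into SVG space with y_svg = 165.665 − y_machine.

Run 1: the run's S486 means `#ff0000` (score). The run is open, so emit a `<polyline>` with points (Y-flipped): 181.197,104.450 144.944,128.662 98.916,31.989.

Run 2: S940 ⇒ cut layer `#008000`. The run is open, so emit a `<polyline>` with points (Y-flipped): 187.903,61.598 127.392,106.231 58.442,147.598.

Run 3: S486 ⇒ score layer `#ff0000`. The run returns to its start, so emit a `<polygon>` with points (Y-flipped): 103.859,30.971 137.095,30.971 137.095,106.646 103.859,106.646.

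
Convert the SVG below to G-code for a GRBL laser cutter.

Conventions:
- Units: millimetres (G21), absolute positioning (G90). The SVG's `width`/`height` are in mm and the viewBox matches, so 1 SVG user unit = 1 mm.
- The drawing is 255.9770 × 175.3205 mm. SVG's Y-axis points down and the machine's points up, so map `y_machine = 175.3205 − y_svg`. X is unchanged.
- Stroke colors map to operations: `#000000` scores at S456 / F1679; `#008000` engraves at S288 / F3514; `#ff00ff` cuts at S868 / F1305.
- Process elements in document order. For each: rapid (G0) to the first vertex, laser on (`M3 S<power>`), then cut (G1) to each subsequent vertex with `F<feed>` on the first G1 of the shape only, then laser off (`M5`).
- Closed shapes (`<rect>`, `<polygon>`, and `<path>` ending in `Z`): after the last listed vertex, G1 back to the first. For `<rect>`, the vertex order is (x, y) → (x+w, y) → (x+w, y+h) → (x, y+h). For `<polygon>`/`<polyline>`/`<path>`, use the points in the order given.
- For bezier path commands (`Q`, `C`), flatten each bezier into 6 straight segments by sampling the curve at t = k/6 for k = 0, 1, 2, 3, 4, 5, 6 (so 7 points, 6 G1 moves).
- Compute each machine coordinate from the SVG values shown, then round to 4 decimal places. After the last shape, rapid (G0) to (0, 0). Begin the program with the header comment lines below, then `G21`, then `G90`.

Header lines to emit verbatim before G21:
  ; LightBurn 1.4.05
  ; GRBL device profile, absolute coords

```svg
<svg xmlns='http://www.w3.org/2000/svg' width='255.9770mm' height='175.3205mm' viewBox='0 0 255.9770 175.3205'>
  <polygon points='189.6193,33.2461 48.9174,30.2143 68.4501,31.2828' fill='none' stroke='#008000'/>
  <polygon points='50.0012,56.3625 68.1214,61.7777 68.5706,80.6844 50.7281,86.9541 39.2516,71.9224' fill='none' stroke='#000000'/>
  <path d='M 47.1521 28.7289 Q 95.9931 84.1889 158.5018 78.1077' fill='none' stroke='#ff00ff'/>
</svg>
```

viewBox `0 0 255.9770 175.3205` with mm width/height → 1 unit = 1 mm. Flip: y_m = 175.3205 − y_svg.

**Shape 1** — `<polygon>` closed polygon, stroke `#008000` → engrave (S288, F3514). Machine vertices: (189.6193,142.0744) → (48.9174,145.1062) → (68.4501,144.0377) → (189.6193,142.0744). Closed: final G1 returns to the first vertex.

**Shape 2** — `<polygon>` regular polygon, stroke `#000000` → score (S456, F1679). Machine vertices: (50.0012,118.9580) → (68.1214,113.5428) → (68.5706,94.6361) → (50.7281,88.3664) → (39.2516,103.3981) → (50.0012,118.9580). Closed: final G1 returns to the first vertex.

**Shape 3** — `<path>` quadratic bezier, stroke `#ff00ff` → cut (S868, F1305). Control points (SVG): P0=(47.1521,28.7289), P1=(95.9931,84.1889), P2=(158.5018,78.1077); sampled at t=k/6. Machine vertices: (47.1521,146.5916) → (63.8121,129.8144) → (81.2314,116.4562) → (99.4100,106.5169) → (118.3480,99.9966) → (138.0452,96.8952) → (158.5018,97.2128). Open path.

; LightBurn 1.4.05
; GRBL device profile, absolute coords
G21
G90
G0 X189.6193 Y142.0744
M3 S288
G1 X48.9174 Y145.1062 F3514
G1 X68.4501 Y144.0377
G1 X189.6193 Y142.0744
M5
G0 X50.0012 Y118.9580
M3 S456
G1 X68.1214 Y113.5428 F1679
G1 X68.5706 Y94.6361
G1 X50.7281 Y88.3664
G1 X39.2516 Y103.3981
G1 X50.0012 Y118.9580
M5
G0 X47.1521 Y146.5916
M3 S868
G1 X63.8121 Y129.8144 F1305
G1 X81.2314 Y116.4562
G1 X99.4100 Y106.5169
G1 X118.3480 Y99.9966
G1 X138.0452 Y96.8952
G1 X158.5018 Y97.2128
M5
G0 X0.0000 Y0.0000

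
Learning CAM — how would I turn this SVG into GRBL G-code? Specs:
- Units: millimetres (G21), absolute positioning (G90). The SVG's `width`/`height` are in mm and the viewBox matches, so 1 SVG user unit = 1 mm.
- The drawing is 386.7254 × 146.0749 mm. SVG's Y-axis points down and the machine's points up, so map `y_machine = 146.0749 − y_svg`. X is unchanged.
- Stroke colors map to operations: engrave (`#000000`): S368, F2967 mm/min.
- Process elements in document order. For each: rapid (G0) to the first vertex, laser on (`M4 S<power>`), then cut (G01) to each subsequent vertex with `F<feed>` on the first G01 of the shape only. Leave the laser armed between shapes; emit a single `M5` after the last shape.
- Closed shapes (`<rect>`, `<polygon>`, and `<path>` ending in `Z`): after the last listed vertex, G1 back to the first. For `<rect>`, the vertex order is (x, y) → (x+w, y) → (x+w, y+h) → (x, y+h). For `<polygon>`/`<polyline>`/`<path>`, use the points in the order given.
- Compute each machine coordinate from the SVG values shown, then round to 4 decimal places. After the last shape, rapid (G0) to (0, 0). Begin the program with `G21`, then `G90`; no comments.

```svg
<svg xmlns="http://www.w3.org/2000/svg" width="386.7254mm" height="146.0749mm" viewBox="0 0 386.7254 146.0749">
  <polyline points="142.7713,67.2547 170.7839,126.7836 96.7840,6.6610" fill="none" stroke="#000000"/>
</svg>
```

viewBox `0 0 386.7254 146.0749` with mm width/height → 1 unit = 1 mm. Flip: y_m = 146.0749 − y_svg.

**Shape 1** — `<polyline>` open polyline, stroke `#000000` → engrave (S368, F2967). Machine vertices: (142.7713,78.8202) → (170.7839,19.2913) → (96.7840,139.4139). Open path.

G21
G90
G0 X142.7713 Y78.8202
M4 S368
G01 X170.7839 Y19.2913 F2967
G01 X96.7840 Y139.4139
M5
G0 X0.0000 Y0.0000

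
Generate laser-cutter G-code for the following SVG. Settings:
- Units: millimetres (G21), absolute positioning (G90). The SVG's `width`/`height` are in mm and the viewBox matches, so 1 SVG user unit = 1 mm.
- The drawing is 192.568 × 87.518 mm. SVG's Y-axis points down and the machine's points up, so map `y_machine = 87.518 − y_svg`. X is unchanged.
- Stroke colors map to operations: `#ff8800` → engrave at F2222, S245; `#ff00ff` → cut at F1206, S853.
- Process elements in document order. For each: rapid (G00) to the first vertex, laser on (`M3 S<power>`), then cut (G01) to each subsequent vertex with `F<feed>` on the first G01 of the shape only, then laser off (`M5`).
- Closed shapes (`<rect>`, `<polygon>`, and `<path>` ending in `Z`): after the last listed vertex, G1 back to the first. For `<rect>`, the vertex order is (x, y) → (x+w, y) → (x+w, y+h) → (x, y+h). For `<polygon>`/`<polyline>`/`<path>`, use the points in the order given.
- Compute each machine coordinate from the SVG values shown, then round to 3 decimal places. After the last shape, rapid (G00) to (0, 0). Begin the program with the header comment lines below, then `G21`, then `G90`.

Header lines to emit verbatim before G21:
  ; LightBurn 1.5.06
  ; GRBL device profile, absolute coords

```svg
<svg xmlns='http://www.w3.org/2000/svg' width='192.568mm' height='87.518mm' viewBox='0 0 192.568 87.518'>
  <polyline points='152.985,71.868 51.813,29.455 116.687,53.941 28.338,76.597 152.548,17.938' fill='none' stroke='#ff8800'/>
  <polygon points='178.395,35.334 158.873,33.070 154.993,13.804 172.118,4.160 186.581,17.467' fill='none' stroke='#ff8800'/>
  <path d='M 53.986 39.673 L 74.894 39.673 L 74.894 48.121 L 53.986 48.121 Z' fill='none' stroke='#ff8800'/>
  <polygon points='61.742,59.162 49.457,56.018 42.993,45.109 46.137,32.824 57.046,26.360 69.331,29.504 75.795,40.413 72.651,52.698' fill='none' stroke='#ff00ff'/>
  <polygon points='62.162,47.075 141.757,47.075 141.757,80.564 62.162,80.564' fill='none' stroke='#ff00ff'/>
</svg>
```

1 u = 1 mm; y_m = 87.518 − y.

[1] `<polyline>` open polyline, #ff8800→engrave S245 F2222: (152.985,15.650) → (51.813,58.063) → (116.687,33.577) → (28.338,10.921) → (152.548,69.580)

[2] `<polygon>` regular polygon, #ff8800→engrave S245 F2222: (178.395,52.184) → (158.873,54.448) → (154.993,73.714) → (172.118,83.358) → (186.581,70.051) → (178.395,52.184) (closed)

[3] `<path>` rectangle, #ff8800→engrave S245 F2222: (53.986,47.845) → (74.894,47.845) → (74.894,39.397) → (53.986,39.397) → (53.986,47.845) (closed)

[4] `<polygon>` regular polygon, #ff00ff→cut S853 F1206: (61.742,28.356) → (49.457,31.500) → (42.993,42.409) → (46.137,54.694) → (57.046,61.158) → (69.331,58.014) → (75.795,47.105) → (72.651,34.820) → (61.742,28.356) (closed)

[5] `<polygon>` rectangle, #ff00ff→cut S853 F1206: (62.162,40.443) → (141.757,40.443) → (141.757,6.954) → (62.162,6.954) → (62.162,40.443) (closed)

; LightBurn 1.5.06
; GRBL device profile, absolute coords
G21
G90
G00 X152.985 Y15.650
M3 S245
G01 X51.813 Y58.063 F2222
G01 X116.687 Y33.577
G01 X28.338 Y10.921
G01 X152.548 Y69.580
M5
G00 X178.395 Y52.184
M3 S245
G01 X158.873 Y54.448 F2222
G01 X154.993 Y73.714
G01 X172.118 Y83.358
G01 X186.581 Y70.051
G01 X178.395 Y52.184
M5
G00 X53.986 Y47.845
M3 S245
G01 X74.894 Y47.845 F2222
G01 X74.894 Y39.397
G01 X53.986 Y39.397
G01 X53.986 Y47.845
M5
G00 X61.742 Y28.356
M3 S853
G01 X49.457 Y31.500 F1206
G01 X42.993 Y42.409
G01 X46.137 Y54.694
G01 X57.046 Y61.158
G01 X69.331 Y58.014
G01 X75.795 Y47.105
G01 X72.651 Y34.820
G01 X61.742 Y28.356
M5
G00 X62.162 Y40.443
M3 S853
G01 X141.757 Y40.443 F1206
G01 X141.757 Y6.954
G01 X62.162 Y6.954
G01 X62.162 Y40.443
M5
G00 X0.000 Y0.000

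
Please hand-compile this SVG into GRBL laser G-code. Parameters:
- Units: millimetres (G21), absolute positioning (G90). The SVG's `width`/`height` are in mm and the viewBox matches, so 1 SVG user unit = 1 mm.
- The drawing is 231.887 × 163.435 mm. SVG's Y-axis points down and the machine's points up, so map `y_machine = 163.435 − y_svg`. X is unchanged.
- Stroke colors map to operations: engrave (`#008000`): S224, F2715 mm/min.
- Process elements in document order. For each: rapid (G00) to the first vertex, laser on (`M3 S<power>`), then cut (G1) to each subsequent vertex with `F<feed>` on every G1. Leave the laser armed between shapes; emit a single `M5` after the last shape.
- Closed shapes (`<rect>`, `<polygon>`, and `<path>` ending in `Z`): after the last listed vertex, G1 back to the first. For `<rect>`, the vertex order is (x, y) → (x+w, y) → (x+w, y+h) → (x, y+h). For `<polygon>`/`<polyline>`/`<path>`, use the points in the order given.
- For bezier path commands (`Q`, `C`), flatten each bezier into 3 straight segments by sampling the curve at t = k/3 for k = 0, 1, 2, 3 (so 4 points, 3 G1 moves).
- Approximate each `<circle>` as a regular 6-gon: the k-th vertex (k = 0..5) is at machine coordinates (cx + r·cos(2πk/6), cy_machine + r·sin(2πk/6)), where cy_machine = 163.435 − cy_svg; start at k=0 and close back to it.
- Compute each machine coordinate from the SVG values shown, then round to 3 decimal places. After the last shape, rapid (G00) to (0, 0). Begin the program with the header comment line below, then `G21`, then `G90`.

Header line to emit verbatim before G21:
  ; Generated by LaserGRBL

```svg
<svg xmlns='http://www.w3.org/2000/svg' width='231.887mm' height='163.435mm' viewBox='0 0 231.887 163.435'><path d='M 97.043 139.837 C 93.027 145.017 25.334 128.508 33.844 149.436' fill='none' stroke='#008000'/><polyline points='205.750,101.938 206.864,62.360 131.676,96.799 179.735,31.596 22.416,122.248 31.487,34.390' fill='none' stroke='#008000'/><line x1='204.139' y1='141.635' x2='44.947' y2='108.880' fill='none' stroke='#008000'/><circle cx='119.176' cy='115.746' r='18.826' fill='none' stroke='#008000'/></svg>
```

1 u = 1 mm; y_m = 163.435 − y.

[1] `<path>` cubic bezier, #008000→engrave S224 F2715: (97.043,23.598) → (76.982,23.458) → (45.554,24.638) → (33.844,13.999)

[2] `<polyline>` open polyline, #008000→engrave S224 F2715: (205.750,61.497) → (206.864,101.075) → (131.676,66.636) → (179.735,131.839) → (22.416,41.187) → (31.487,129.045)

[3] `<line>` line segment, #008000→engrave S224 F2715: (204.139,21.800) → (44.947,54.555)

[4] `<circle>` circle, #008000→engrave S224 F2715: (138.002,47.689) → (128.589,63.993) → (109.763,63.993) → (100.350,47.689) → (109.763,31.385) → (128.589,31.385) → (138.002,47.689) (closed)

; Generated by LaserGRBL
G21
G90
G00 X97.043 Y23.598
M3 S224
G1 X76.982 Y23.458 F2715
G1 X45.554 Y24.638 F2715
G1 X33.844 Y13.999 F2715
G00 X205.750 Y61.497
M3 S224
G1 X206.864 Y101.075 F2715
G1 X131.676 Y66.636 F2715
G1 X179.735 Y131.839 F2715
G1 X22.416 Y41.187 F2715
G1 X31.487 Y129.045 F2715
G00 X204.139 Y21.800
M3 S224
G1 X44.947 Y54.555 F2715
G00 X138.002 Y47.689
M3 S224
G1 X128.589 Y63.993 F2715
G1 X109.763 Y63.993 F2715
G1 X100.350 Y47.689 F2715
G1 X109.763 Y31.385 F2715
G1 X128.589 Y31.385 F2715
G1 X138.002 Y47.689 F2715
M5
G00 X0.000 Y0.000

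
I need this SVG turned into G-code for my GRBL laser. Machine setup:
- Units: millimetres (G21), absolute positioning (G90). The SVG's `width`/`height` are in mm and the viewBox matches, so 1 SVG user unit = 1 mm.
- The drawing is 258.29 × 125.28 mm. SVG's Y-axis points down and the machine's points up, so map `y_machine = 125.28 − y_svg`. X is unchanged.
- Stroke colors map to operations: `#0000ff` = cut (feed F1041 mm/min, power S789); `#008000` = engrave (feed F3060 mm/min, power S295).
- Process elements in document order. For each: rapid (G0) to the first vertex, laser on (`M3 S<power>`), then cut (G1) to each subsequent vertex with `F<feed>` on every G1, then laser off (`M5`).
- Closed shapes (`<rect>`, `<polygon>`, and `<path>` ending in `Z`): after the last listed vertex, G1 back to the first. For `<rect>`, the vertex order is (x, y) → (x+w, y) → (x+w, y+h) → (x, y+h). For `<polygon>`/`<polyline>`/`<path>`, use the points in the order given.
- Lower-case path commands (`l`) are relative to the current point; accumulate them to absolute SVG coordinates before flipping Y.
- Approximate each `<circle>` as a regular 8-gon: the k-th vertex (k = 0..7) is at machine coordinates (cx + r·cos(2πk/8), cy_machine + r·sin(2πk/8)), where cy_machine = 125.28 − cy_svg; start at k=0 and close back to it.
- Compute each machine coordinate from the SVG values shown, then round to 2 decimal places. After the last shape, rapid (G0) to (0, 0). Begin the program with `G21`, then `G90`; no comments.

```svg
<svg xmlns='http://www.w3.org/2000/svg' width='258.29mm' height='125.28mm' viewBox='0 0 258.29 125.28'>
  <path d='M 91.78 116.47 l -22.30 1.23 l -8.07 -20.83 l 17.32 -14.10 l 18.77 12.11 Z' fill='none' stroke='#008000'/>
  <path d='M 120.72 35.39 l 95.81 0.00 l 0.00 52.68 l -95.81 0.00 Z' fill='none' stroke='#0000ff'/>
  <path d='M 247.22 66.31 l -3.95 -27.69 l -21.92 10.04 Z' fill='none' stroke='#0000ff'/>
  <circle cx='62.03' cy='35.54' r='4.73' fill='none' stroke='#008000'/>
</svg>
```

G21
G90
G0 X91.78 Y8.81
M3 S295
G1 X69.48 Y7.58 F3060
G1 X61.41 Y28.41 F3060
G1 X78.73 Y42.51 F3060
G1 X97.50 Y30.40 F3060
G1 X91.78 Y8.81 F3060
M5
G0 X120.72 Y89.89
M3 S789
G1 X216.53 Y89.89 F1041
G1 X216.53 Y37.21 F1041
G1 X120.72 Y37.21 F1041
G1 X120.72 Y89.89 F1041
M5
G0 X247.22 Y58.97
M3 S789
G1 X243.27 Y86.66 F1041
G1 X221.35 Y76.62 F1041
G1 X247.22 Y58.97 F1041
M5
G0 X66.76 Y89.74
M3 S295
G1 X65.37 Y93.08 F3060
G1 X62.03 Y94.47 F3060
G1 X58.69 Y93.08 F3060
G1 X57.30 Y89.74 F3060
G1 X58.69 Y86.40 F3060
G1 X62.03 Y85.01 F3060
G1 X65.37 Y86.40 F3060
G1 X66.76 Y89.74 F3060
M5
G0 X0.00 Y0.00

Since the viewBox matches the mm dimensions, user units are millimetres directly. The only transform is the Y-flip y_m = 125.28 − y_svg.

Shape 1 is a regular polygon drawn with `<path>`. Its stroke #008000 means engrave at S295, F3060. After flipping Y the toolpath is (91.78,8.81) → (69.48,7.58) → (61.41,28.41) → (78.73,42.51) → (97.50,30.40) → (91.78,8.81), returning to the start.

Shape 2 is a rectangle drawn with `<path>`. Its stroke #0000ff means cut at S789, F1041. After flipping Y the toolpath is (120.72,89.89) → (216.53,89.89) → (216.53,37.21) → (120.72,37.21) → (120.72,89.89), returning to the start.

Shape 3 is a closed polygon drawn with `<path>`. Its stroke #0000ff means cut at S789, F1041. After flipping Y the toolpath is (247.22,58.97) → (243.27,86.66) → (221.35,76.62) → (247.22,58.97), returning to the start.

Shape 4 is a circle drawn with `<circle>`. Its stroke #008000 means engrave at S295, F3060. After flipping Y the toolpath is (66.76,89.74) → (65.37,93.08) → (62.03,94.47) → (58.69,93.08) → (57.30,89.74) → (58.69,86.40) → (62.03,85.01) → (65.37,86.40) → (66.76,89.74), returning to the start.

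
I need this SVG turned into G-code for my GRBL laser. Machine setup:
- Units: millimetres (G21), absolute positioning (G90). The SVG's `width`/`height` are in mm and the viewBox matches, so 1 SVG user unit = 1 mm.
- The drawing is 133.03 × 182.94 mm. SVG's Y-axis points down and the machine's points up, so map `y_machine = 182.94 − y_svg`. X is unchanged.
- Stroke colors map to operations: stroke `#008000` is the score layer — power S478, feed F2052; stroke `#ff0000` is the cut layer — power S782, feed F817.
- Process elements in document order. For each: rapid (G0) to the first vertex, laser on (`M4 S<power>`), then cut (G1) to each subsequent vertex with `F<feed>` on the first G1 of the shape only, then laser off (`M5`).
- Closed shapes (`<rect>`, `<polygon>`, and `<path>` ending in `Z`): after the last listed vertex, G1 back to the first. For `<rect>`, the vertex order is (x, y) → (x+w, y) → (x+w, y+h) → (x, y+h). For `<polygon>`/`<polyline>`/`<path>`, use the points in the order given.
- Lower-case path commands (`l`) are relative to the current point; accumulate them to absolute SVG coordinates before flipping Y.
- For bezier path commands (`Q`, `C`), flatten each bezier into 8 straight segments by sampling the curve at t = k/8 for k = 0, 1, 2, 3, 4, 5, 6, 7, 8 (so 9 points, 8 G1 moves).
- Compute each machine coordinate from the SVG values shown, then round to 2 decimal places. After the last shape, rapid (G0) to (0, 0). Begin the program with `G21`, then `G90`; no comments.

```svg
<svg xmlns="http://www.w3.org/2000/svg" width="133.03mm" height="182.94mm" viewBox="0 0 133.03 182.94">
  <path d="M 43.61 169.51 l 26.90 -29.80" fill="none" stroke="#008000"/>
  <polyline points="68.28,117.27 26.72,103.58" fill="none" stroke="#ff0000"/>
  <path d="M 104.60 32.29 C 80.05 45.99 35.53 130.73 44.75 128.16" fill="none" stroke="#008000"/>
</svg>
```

G21
G90
G0 X43.61 Y13.43
M4 S478
G1 X70.51 Y43.23 F2052
M5
G0 X68.28 Y65.67
M4 S782
G1 X26.72 Y79.36 F817
M5
G0 X104.60 Y150.65
M4 S478
G1 X94.60 Y142.49 F2052
G1 X83.59 Y129.53
G1 X72.44 Y113.62
G1 X62.01 Y96.61
G1 X53.16 Y80.37
G1 X46.76 Y66.75
G1 X43.67 Y57.60
G1 X44.75 Y54.78
M5
G0 X0.00 Y0.00

Since the viewBox matches the mm dimensions, user units are millimetres directly. The only transform is the Y-flip y_m = 182.94 − y_svg.

Shape 1 is a line segment drawn with `<path>`. Its stroke #008000 means score at S478, F2052. After flipping Y the toolpath is (43.61,13.43) → (70.51,43.23).

Shape 2 is a line segment drawn with `<polyline>`. Its stroke #ff0000 means cut at S782, F817. After flipping Y the toolpath is (68.28,65.67) → (26.72,79.36).

Shape 3 is a cubic bezier drawn with `<path>`. Its stroke #008000 means score at S478, F2052. After flipping Y the toolpath is (104.60,150.65) → (94.60,142.49) → (83.59,129.53) → (72.44,113.62) → (62.01,96.61) → (53.16,80.37) → (46.76,66.75) → (43.67,57.60) → (44.75,54.78).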